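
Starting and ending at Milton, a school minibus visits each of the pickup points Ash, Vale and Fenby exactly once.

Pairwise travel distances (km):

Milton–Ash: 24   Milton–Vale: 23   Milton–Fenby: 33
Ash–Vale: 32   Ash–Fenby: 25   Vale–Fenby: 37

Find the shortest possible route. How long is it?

There are 3 distinct closed tours to check (reversals are equivalent).
Milton→Ash→Vale→Fenby→Milton: 24+32+37+33 = 126
Milton→Ash→Fenby→Vale→Milton: 24+25+37+23 = 109
Milton→Vale→Ash→Fenby→Milton: 23+32+25+33 = 113
The minimum is 109.
One optimal route: Milton → Ash → Fenby → Vale → Milton (or its reverse).

Minimum total distance: 109 km.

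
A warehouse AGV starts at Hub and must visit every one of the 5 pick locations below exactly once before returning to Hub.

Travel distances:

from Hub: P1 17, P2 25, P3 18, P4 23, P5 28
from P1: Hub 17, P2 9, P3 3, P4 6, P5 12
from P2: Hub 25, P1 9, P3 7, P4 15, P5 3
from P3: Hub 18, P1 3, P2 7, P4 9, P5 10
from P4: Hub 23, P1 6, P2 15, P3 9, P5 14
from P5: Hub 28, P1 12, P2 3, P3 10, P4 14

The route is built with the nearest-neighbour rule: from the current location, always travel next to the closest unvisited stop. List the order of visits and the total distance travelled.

Total distance 67 via the nearest-neighbour route Hub → P1 → P3 → P2 → P5 → P4 → Hub.

At Hub the remaining stops are P1 17, P3 18, P4 23, P2 25, P5 28; go to P1.
At P1 the remaining stops are P3 3, P4 6, P2 9, P5 12; go to P3.
At P3 the remaining stops are P2 7, P4 9, P5 10; go to P2.
At P2 the remaining stops are P5 3, P4 15; go to P5.
At P5 the remaining stops are P4 14; go to P4.
Return P4→Hub: 23.
Total = 17 + 3 + 7 + 3 + 14 + 23 = 67.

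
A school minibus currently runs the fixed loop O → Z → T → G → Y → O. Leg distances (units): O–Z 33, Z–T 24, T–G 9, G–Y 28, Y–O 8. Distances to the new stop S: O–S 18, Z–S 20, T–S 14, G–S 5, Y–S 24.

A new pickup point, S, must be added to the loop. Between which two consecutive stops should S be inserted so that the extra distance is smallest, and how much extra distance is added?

+1 — insert S between G and Y.

Insertion cost between consecutive stops i–j is d(i,S) + d(S,j) − d(i,j):
  between O and Z: 18 + 20 − 33 = 5
  between Z and T: 20 + 14 − 24 = 10
  between T and G: 14 + 5 − 9 = 10
  between G and Y: 5 + 24 − 28 = 1
  between Y and O: 24 + 18 − 8 = 34
Cheapest insertion is between G and Y, adding 1.
New total = 102 + 1 = 103.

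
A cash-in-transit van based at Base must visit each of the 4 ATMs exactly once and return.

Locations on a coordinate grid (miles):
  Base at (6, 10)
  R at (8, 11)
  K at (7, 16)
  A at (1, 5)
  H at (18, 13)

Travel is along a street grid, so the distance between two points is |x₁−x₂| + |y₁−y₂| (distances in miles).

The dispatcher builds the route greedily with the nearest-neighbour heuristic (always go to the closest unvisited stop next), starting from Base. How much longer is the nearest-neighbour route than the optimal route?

From Base: R=3, K=7, A=10, H=15 → choose R (3).
From R: K=6, H=12, A=13 → choose K (6).
From K: H=14, A=17 → choose H (14).
From H: A=25 → choose A (25).
NN route Base → R → K → H → A → Base costs 58.
Optimal: Base → R → H → K → A → Base costs 56 (by enumerating all 12 distinct tours).
Excess = 58 − 56 = 2.

2 miles longer than the optimal tour.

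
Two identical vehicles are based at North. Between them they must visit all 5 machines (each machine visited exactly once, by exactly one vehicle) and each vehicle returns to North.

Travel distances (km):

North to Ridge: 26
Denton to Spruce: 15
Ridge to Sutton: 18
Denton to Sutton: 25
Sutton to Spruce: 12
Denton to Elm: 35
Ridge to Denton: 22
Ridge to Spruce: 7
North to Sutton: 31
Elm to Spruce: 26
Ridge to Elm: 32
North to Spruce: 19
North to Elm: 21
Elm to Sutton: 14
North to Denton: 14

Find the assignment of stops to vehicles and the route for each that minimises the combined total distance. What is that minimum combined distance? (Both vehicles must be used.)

There are 2^4 − 1 = 15 ways to divide the 5 stops into two non-empty groups. For each, the best each vehicle can do is its own shortest tour through its group:
  {Ridge} + {Denton, Elm, Sutton, Spruce}: 52 + 76 = 128
  {Denton} + {Ridge, Elm, Sutton, Spruce}: 28 + 79 = 107
  {Ridge, Denton} + {Elm, Sutton, Spruce}: 62 + 66 = 128
  {Elm} + {Ridge, Denton, Sutton, Spruce}: 42 + 83 = 125
  {Ridge, Elm} + {Denton, Sutton, Spruce}: 79 + 70 = 149
  {Denton, Elm} + {Ridge, Sutton, Spruce}: 70 + 75 = 145
  … (15 splits in total)
Best: vehicle 1 North → Denton → North = 28; vehicle 2 North → Elm → Sutton → Ridge → Spruce → North = 79; combined 107.

Minimum combined distance: 107 km.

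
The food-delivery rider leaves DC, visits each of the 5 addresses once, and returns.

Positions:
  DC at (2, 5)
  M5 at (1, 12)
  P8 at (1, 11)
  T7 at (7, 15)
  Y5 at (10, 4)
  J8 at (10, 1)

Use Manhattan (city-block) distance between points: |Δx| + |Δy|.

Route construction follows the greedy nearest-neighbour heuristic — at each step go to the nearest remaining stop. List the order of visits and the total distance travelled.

At DC the remaining stops are P8 7, M5 8, Y5 9, J8 12, T7 15; go to P8.
At P8 the remaining stops are M5 1, T7 10, Y5 16, J8 19; go to M5.
At M5 the remaining stops are T7 9, Y5 17, J8 20; go to T7.
At T7 the remaining stops are Y5 14, J8 17; go to Y5.
At Y5 the remaining stops are J8 3; go to J8.
Return J8→DC: 12.
Total = 7 + 1 + 9 + 14 + 3 + 12 = 46.

Nearest-neighbour total = 46; route DC → P8 → M5 → T7 → Y5 → J8 → DC.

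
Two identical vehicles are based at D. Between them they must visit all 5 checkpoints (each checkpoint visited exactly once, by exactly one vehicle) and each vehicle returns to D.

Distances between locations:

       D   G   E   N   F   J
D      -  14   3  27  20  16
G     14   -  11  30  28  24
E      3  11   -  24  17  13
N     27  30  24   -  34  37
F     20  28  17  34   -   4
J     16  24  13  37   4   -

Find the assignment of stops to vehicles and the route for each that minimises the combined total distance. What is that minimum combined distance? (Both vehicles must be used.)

104 — the smallest possible combined total.

Check every non-empty split of the stops between the two vehicles; for each half take its own optimal tour:
  {G} + {E, N, F, J}: 28 + 81 = 109
  {E} + {G, N, F, J}: 6 + 98 = 104
  {G, E} + {N, F, J}: 28 + 81 = 109
  {N} + {G, E, F, J}: 54 + 62 = 116
  {G, N} + {E, F, J}: 71 + 40 = 111
  {E, N} + {G, F, J}: 54 + 62 = 116
  … (15 splits in total)
Best: vehicle 1 D → E → D = 6; vehicle 2 D → G → N → F → J → D = 98; combined 104.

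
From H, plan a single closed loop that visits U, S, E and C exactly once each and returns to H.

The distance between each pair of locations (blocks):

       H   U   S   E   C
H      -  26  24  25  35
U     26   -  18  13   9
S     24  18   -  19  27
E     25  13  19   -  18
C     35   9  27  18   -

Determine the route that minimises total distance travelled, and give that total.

94 blocks — the shortest possible round trip.

There are 12 distinct closed tours to check (reversals are equivalent).
H-U-S-E-C-H: 26+18+19+18+35 = 116
H-U-S-C-E-H: 26+18+27+18+25 = 114
H-U-E-S-C-H: 26+13+19+27+35 = 120
H-U-E-C-S-H: 26+13+18+27+24 = 108
H-U-C-S-E-H: 26+9+27+19+25 = 106
H-U-C-E-S-H: 26+9+18+19+24 = 96
H-S-U-E-C-H: 24+18+13+18+35 = 108
H-S-U-C-E-H: 24+18+9+18+25 = 94
H-S-E-U-C-H: 24+19+13+9+35 = 100
H-S-C-U-E-H: 24+27+9+13+25 = 98
H-E-U-S-C-H: 25+13+18+27+35 = 118
H-E-S-U-C-H: 25+19+18+9+35 = 106
The minimum is 94.
One optimal route: H → S → U → C → E → H (or its reverse).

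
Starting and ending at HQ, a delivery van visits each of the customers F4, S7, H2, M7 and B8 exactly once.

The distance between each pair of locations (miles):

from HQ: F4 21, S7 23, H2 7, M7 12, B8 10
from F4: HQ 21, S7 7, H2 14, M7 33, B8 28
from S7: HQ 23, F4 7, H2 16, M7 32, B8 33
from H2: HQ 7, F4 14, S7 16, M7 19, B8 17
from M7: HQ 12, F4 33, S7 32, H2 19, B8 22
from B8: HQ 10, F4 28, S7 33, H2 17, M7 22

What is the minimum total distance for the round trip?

Shortest round trip = 92 miles.

With 5 stops there are 5!/2 = 60 distinct round trips (a route and its reverse cost the same).
HQ → F4 → S7 → H2 → M7 → B8 → HQ: 21+7+16+19+22+10 = 95
HQ → F4 → S7 → H2 → B8 → M7 → HQ: 21+7+16+17+22+12 = 95
HQ → F4 → S7 → M7 → H2 → B8 → HQ: 21+7+32+19+17+10 = 106
HQ → F4 → S7 → M7 → B8 → H2 → HQ: 21+7+32+22+17+7 = 106
HQ → F4 → S7 → B8 → H2 → M7 → HQ: 21+7+33+17+19+12 = 109
HQ → F4 → S7 → B8 → M7 → H2 → HQ: 21+7+33+22+19+7 = 109
HQ → F4 → H2 → S7 → M7 → B8 → HQ: 21+14+16+32+22+10 = 115
HQ → F4 → H2 → S7 → B8 → M7 → HQ: 21+14+16+33+22+12 = 118
HQ → F4 → H2 → M7 → S7 → B8 → HQ: 21+14+19+32+33+10 = 129
HQ → F4 → H2 → M7 → B8 → S7 → HQ: 21+14+19+22+33+23 = 132
HQ → F4 → H2 → B8 → S7 → M7 → HQ: 21+14+17+33+32+12 = 129
HQ → F4 → H2 → B8 → M7 → S7 → HQ: 21+14+17+22+32+23 = 129
HQ → F4 → M7 → S7 → H2 → B8 → HQ: 21+33+32+16+17+10 = 129
HQ → F4 → M7 → S7 → B8 → H2 → HQ: 21+33+32+33+17+7 = 143
… (46 more)
HQ → H2 → F4 → S7 → M7 → B8 → HQ: 7+14+7+32+22+10 = 92  ← best
The minimum is 92.
One optimal route: HQ → H2 → F4 → S7 → M7 → B8 → HQ (or its reverse).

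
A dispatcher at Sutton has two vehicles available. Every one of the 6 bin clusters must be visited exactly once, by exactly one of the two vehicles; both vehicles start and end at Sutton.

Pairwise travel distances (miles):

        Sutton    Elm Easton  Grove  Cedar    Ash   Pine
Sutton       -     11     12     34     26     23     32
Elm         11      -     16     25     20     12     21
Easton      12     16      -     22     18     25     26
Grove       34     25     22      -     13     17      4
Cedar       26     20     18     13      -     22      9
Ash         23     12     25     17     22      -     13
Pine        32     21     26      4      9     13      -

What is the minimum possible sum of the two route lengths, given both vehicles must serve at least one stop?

Try each way of splitting the stops between the two vehicles (each non-empty) and, for each split, find the best tour for each vehicle:
  {Elm} + {Easton, Grove, Cedar, Ash, Pine}: 22 + 83 = 105
  {Easton} + {Elm, Grove, Cedar, Ash, Pine}: 24 + 79 = 103
  {Elm, Easton} + {Grove, Cedar, Ash, Pine}: 39 + 79 = 118
  {Grove} + {Elm, Easton, Cedar, Ash, Pine}: 68 + 75 = 143
  {Elm, Grove} + {Easton, Cedar, Ash, Pine}: 70 + 75 = 145
  {Easton, Grove} + {Elm, Cedar, Ash, Pine}: 68 + 71 = 139
  … (31 splits in total)
Best: vehicle 1 Sutton → Easton → Sutton = 24; vehicle 2 Sutton → Elm → Ash → Grove → Pine → Cedar → Sutton = 79; combined 103.

103 miles — the smallest possible combined total.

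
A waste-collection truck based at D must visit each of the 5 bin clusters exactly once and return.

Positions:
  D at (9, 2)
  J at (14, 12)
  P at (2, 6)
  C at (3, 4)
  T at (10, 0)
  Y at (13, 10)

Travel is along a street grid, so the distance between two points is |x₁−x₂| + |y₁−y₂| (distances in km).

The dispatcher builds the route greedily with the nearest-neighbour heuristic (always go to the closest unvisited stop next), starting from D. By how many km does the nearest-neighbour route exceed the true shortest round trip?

From D: T=3, C=8, P=11, Y=12, J=15 → choose T (3).
From T: C=11, Y=13, P=14, J=16 → choose C (11).
From C: P=3, Y=16, J=19 → choose P (3).
From P: Y=15, J=18 → choose Y (15).
From Y: J=3 → choose J (3).
NN route D → T → C → P → Y → J → D costs 50.
Optimal: D → C → P → J → Y → T → D costs 48 (by enumerating all 60 distinct tours).
Excess = 50 − 48 = 2.

The nearest-neighbour route is 2 km longer than optimal.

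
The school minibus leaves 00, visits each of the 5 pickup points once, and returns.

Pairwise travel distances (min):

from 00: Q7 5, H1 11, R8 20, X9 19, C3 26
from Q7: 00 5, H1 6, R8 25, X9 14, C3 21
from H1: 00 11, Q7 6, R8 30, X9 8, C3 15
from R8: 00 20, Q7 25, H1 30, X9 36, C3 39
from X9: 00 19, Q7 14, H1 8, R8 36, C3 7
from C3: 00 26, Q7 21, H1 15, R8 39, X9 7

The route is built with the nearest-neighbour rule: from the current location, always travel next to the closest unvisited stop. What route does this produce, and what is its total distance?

Nearest-neighbour total = 85 min; route 00 → Q7 → H1 → X9 → C3 → R8 → 00.

00 → [Q7:5 / H1:11 / X9:19 / R8:20 / C3:26] → Q7 (5)
Q7 → [H1:6 / X9:14 / C3:21 / R8:25] → H1 (6)
H1 → [X9:8 / C3:15 / R8:30] → X9 (8)
X9 → [C3:7 / R8:36] → C3 (7)
C3 → [R8:39] → R8 (39)
Return R8→00: 20.
Total = 5 + 6 + 8 + 7 + 39 + 20 = 85.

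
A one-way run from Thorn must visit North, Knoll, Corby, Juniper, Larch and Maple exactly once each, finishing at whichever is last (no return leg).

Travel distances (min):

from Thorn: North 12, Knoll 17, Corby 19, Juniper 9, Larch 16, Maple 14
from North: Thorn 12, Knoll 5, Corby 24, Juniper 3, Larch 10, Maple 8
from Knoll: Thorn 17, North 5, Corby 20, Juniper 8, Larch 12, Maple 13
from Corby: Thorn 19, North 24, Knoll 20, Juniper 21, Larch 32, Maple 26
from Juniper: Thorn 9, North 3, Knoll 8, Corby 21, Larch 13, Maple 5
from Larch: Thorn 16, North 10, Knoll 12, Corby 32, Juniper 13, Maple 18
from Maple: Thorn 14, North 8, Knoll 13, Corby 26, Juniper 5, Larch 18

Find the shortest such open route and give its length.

There are 6! = 720 possible orderings.
Thorn → North → Knoll → Corby → Juniper → Larch → Maple: 12+5+20+21+13+18 = 89
Thorn → North → Knoll → Corby → Juniper → Maple → Larch: 12+5+20+21+5+18 = 81
Thorn → North → Knoll → Corby → Larch → Juniper → Maple: 12+5+20+32+13+5 = 87
Thorn → North → Knoll → Corby → Larch → Maple → Juniper: 12+5+20+32+18+5 = 92
Thorn → North → Knoll → Corby → Maple → Juniper → Larch: 12+5+20+26+5+13 = 81
Thorn → North → Knoll → Corby → Maple → Larch → Juniper: 12+5+20+26+18+13 = 94
Thorn → North → Knoll → Juniper → Corby → Larch → Maple: 12+5+8+21+32+18 = 96
Thorn → North → Knoll → Juniper → Corby → Maple → Larch: 12+5+8+21+26+18 = 90
… (712 more)
Thorn → Juniper → Maple → North → Larch → Knoll → Corby: 9+5+8+10+12+20 = 64  ← best
The minimum is 64.
One shortest path: Thorn → Juniper → Maple → North → Larch → Knoll → Corby.

Minimum one-way distance = 64 min.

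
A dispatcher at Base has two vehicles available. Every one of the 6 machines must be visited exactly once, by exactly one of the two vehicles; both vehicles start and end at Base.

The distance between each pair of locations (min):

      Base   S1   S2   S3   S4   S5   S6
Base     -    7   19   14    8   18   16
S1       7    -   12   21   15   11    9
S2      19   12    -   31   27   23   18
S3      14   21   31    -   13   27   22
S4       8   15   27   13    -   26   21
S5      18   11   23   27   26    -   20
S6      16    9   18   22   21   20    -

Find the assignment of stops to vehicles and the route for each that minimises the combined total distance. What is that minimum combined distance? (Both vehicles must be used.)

Try each way of splitting the stops between the two vehicles (each non-empty) and, for each split, find the best tour for each vehicle:
  {S1} + {S2, S3, S4, S5, S6}: 14 + 102 = 116
  {S2} + {S1, S3, S4, S5, S6}: 38 + 81 = 119
  {S1, S2} + {S3, S4, S5, S6}: 38 + 81 = 119
  {S3} + {S1, S2, S4, S5, S6}: 28 + 88 = 116
  {S1, S3} + {S2, S4, S5, S6}: 42 + 88 = 130
  {S2, S3} + {S1, S4, S5, S6}: 64 + 67 = 131
  … (31 splits in total)
  {S3, S4} + {S1, S2, S5, S6}: 35 + 75 = 110  ← best
Best: vehicle 1 Base → S3 → S4 → Base = 35; vehicle 2 Base → S1 → S2 → S6 → S5 → Base = 75; combined 110.

110 min — the smallest possible combined total.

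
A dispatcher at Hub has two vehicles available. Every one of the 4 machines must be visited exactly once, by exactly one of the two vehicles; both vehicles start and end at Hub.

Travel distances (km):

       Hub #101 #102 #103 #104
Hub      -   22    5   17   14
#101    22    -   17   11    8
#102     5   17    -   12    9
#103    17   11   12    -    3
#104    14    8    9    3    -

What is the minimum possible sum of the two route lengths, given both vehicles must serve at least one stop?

Try each way of splitting the stops between the two vehicles (each non-empty) and, for each split, find the best tour for each vehicle:
  {#101} + {#102, #103, #104}: 44 + 34 = 78
  {#102} + {#101, #103, #104}: 10 + 50 = 60
  {#101, #102} + {#103, #104}: 44 + 34 = 78
  {#103} + {#101, #102, #104}: 34 + 44 = 78
  {#101, #103} + {#102, #104}: 50 + 28 = 78
  {#102, #103} + {#101, #104}: 34 + 44 = 78
  … (7 splits in total)
Best: vehicle 1 Hub → #102 → Hub = 10; vehicle 2 Hub → #101 → #103 → #104 → Hub = 50; combined 60.

Minimum combined distance: 60 km.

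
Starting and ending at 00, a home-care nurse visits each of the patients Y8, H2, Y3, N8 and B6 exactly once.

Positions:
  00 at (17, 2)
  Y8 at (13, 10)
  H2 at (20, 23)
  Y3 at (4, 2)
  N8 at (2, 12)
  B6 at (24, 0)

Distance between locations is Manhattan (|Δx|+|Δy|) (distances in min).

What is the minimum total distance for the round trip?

Minimum total distance: 94 min.

00 - Y8 - H2 - Y3 - N8 - B6 - 00: 12+20+37+12+34+9 = 124
00 - Y8 - H2 - Y3 - B6 - N8 - 00: 12+20+37+22+34+25 = 150
00 - Y8 - H2 - N8 - Y3 - B6 - 00: 12+20+29+12+22+9 = 104
00 - Y8 - H2 - N8 - B6 - Y3 - 00: 12+20+29+34+22+13 = 130
00 - Y8 - H2 - B6 - Y3 - N8 - 00: 12+20+27+22+12+25 = 118
00 - Y8 - H2 - B6 - N8 - Y3 - 00: 12+20+27+34+12+13 = 118
00 - Y8 - Y3 - H2 - N8 - B6 - 00: 12+17+37+29+34+9 = 138
00 - Y8 - Y3 - H2 - B6 - N8 - 00: 12+17+37+27+34+25 = 152
00 - Y8 - Y3 - N8 - H2 - B6 - 00: 12+17+12+29+27+9 = 106
00 - Y8 - Y3 - N8 - B6 - H2 - 00: 12+17+12+34+27+24 = 126
00 - Y8 - Y3 - B6 - H2 - N8 - 00: 12+17+22+27+29+25 = 132
00 - Y8 - Y3 - B6 - N8 - H2 - 00: 12+17+22+34+29+24 = 138
00 - Y8 - N8 - H2 - Y3 - B6 - 00: 12+13+29+37+22+9 = 122
00 - Y8 - N8 - H2 - B6 - Y3 - 00: 12+13+29+27+22+13 = 116
… (46 more)
00 - Y3 - N8 - Y8 - H2 - B6 - 00: 13+12+13+20+27+9 = 94  ← best
The minimum is 94.
One optimal route: 00 → Y3 → N8 → Y8 → H2 → B6 → 00 (or its reverse).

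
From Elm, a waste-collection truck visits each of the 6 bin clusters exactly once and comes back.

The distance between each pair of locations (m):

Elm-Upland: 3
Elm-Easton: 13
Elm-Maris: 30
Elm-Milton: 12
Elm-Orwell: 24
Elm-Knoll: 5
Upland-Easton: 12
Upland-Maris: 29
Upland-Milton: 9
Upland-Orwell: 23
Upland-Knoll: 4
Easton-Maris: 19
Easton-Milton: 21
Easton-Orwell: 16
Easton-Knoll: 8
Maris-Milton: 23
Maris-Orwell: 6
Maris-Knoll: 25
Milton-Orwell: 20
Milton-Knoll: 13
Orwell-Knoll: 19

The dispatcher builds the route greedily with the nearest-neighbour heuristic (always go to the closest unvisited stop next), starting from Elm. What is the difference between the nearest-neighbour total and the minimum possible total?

2 m longer than the optimal tour.

Elm: Upland=3, Knoll=5, Milton=12, Easton=13, Orwell=24, Maris=30 ⇒ Upland
Upland: Knoll=4, Milton=9, Easton=12, Orwell=23, Maris=29 ⇒ Knoll
Knoll: Easton=8, Milton=13, Orwell=19, Maris=25 ⇒ Easton
Easton: Orwell=16, Maris=19, Milton=21 ⇒ Orwell
Orwell: Maris=6, Milton=20 ⇒ Maris
Maris: Milton=23 ⇒ Milton
NN route Elm → Upland → Knoll → Easton → Orwell → Maris → Milton → Elm costs 72.
Optimal: Elm → Upland → Milton → Maris → Orwell → Easton → Knoll → Elm costs 70 (by enumerating all 360 distinct tours).
Excess = 72 − 70 = 2.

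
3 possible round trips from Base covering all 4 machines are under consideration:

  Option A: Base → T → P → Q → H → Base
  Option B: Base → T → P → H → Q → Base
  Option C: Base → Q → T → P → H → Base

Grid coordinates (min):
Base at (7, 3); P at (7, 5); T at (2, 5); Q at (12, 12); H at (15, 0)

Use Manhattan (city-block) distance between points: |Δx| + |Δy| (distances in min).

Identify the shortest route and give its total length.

Option A: 7 + 5 + 12 + 15 + 11 = 50
Option B: 7 + 5 + 13 + 15 + 14 = 54
Option C: 14 + 17 + 5 + 13 + 11 = 60

50 min — Option A is the shortest.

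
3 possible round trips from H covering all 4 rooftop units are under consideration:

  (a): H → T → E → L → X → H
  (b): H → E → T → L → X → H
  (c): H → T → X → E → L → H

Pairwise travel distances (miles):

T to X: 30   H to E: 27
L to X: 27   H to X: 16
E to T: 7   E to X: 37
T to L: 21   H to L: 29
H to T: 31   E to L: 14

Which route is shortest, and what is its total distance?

Shortest is (a), total 95 miles.

(a): 31 + 7 + 14 + 27 + 16 = 95
(b): 27 + 7 + 21 + 27 + 16 = 98
(c): 31 + 30 + 37 + 14 + 29 = 141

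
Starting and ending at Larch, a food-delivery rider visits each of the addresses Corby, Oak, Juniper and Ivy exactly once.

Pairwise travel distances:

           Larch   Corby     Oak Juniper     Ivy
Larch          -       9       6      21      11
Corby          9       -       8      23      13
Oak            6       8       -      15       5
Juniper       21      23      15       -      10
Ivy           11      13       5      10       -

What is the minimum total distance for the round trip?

Larch-Corby-Oak-Juniper-Ivy-Larch: 9+8+15+10+11 = 53
Larch-Corby-Oak-Ivy-Juniper-Larch: 9+8+5+10+21 = 53
Larch-Corby-Juniper-Oak-Ivy-Larch: 9+23+15+5+11 = 63
Larch-Corby-Juniper-Ivy-Oak-Larch: 9+23+10+5+6 = 53
Larch-Corby-Ivy-Oak-Juniper-Larch: 9+13+5+15+21 = 63
Larch-Corby-Ivy-Juniper-Oak-Larch: 9+13+10+15+6 = 53
Larch-Oak-Corby-Juniper-Ivy-Larch: 6+8+23+10+11 = 58
Larch-Oak-Corby-Ivy-Juniper-Larch: 6+8+13+10+21 = 58
Larch-Oak-Juniper-Corby-Ivy-Larch: 6+15+23+13+11 = 68
Larch-Oak-Ivy-Corby-Juniper-Larch: 6+5+13+23+21 = 68
Larch-Juniper-Corby-Oak-Ivy-Larch: 21+23+8+5+11 = 68
Larch-Juniper-Oak-Corby-Ivy-Larch: 21+15+8+13+11 = 68
The minimum is 53.
One optimal route: Larch → Corby → Oak → Juniper → Ivy → Larch (or its reverse).

Minimum total distance: 53.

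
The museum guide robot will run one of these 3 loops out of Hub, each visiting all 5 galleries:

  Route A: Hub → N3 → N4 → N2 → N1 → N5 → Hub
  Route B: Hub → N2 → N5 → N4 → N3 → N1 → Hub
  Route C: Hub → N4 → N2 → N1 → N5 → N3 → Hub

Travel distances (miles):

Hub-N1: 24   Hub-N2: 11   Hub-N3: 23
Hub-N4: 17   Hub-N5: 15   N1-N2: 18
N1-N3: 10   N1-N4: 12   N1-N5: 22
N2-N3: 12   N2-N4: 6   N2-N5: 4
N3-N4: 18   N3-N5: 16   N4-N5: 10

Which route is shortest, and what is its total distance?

Shortest is Route B, total 77 miles.

Route A: 23 + 18 + 6 + 18 + 22 + 15 = 102
Route B: 11 + 4 + 10 + 18 + 10 + 24 = 77
Route C: 17 + 6 + 18 + 22 + 16 + 23 = 102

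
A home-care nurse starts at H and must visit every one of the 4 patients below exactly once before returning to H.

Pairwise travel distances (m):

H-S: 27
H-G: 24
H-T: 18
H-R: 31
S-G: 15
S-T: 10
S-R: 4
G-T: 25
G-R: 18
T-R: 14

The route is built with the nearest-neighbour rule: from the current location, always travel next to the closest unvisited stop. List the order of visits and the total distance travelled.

Nearest-neighbour total = 74 m; route H → T → S → R → G → H.

From H: distances to unvisited — T=18, G=24, S=27, R=31. Nearest is T (18).
From T: distances to unvisited — S=10, R=14, G=25. Nearest is S (10).
From S: distances to unvisited — R=4, G=15. Nearest is R (4).
From R: distances to unvisited — G=18. Nearest is G (18).
Return G→H: 24.
Total = 18 + 10 + 4 + 18 + 24 = 74.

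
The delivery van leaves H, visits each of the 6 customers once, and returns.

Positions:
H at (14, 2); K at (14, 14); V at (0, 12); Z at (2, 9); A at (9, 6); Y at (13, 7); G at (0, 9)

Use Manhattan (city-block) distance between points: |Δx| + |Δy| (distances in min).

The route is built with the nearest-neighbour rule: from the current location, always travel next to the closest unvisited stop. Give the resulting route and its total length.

At H the remaining stops are Y 6, A 9, K 12, Z 19, G 21, V 24; go to Y.
At Y the remaining stops are A 5, K 8, Z 13, G 15, V 18; go to A.
At A the remaining stops are Z 10, G 12, K 13, V 15; go to Z.
At Z the remaining stops are G 2, V 5, K 17; go to G.
At G the remaining stops are V 3, K 19; go to V.
At V the remaining stops are K 16; go to K.
Return K→H: 12.
Total = 6 + 5 + 10 + 2 + 3 + 16 + 12 = 54.

54 min along H → Y → A → Z → G → V → K → H.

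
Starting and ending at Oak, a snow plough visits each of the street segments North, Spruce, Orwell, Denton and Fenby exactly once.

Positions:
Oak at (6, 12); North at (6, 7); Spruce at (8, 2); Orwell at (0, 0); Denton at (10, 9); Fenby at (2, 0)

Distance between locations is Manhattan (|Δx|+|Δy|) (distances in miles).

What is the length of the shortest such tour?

Shortest round trip = 44 miles.

There are 60 distinct closed tours to check (reversals are equivalent).
Oak → North → Spruce → Orwell → Denton → Fenby → Oak: 5+7+10+19+17+16 = 74
Oak → North → Spruce → Orwell → Fenby → Denton → Oak: 5+7+10+2+17+7 = 48
Oak → North → Spruce → Denton → Orwell → Fenby → Oak: 5+7+9+19+2+16 = 58
Oak → North → Spruce → Denton → Fenby → Orwell → Oak: 5+7+9+17+2+18 = 58
Oak → North → Spruce → Fenby → Orwell → Denton → Oak: 5+7+8+2+19+7 = 48
Oak → North → Spruce → Fenby → Denton → Orwell → Oak: 5+7+8+17+19+18 = 74
Oak → North → Orwell → Spruce → Denton → Fenby → Oak: 5+13+10+9+17+16 = 70
Oak → North → Orwell → Spruce → Fenby → Denton → Oak: 5+13+10+8+17+7 = 60
Oak → North → Orwell → Denton → Spruce → Fenby → Oak: 5+13+19+9+8+16 = 70
Oak → North → Orwell → Denton → Fenby → Spruce → Oak: 5+13+19+17+8+12 = 74
Oak → North → Orwell → Fenby → Spruce → Denton → Oak: 5+13+2+8+9+7 = 44
Oak → North → Orwell → Fenby → Denton → Spruce → Oak: 5+13+2+17+9+12 = 58
Oak → North → Denton → Spruce → Orwell → Fenby → Oak: 5+6+9+10+2+16 = 48
Oak → North → Denton → Spruce → Fenby → Orwell → Oak: 5+6+9+8+2+18 = 48
… (46 more)
The minimum is 44.
One optimal route: Oak → North → Orwell → Fenby → Spruce → Denton → Oak (or its reverse).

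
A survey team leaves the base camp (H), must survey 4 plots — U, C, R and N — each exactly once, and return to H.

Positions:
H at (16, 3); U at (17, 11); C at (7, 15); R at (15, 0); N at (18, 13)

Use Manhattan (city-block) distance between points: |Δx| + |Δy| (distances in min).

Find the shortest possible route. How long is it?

52 min — the shortest possible round trip.

With 4 stops there are 4!/2 = 12 distinct round trips (a route and its reverse cost the same).
H → U → C → R → N → H: 9+14+23+16+12 = 74
H → U → C → N → R → H: 9+14+13+16+4 = 56
H → U → R → C → N → H: 9+13+23+13+12 = 70
H → U → R → N → C → H: 9+13+16+13+21 = 72
H → U → N → C → R → H: 9+3+13+23+4 = 52
H → U → N → R → C → H: 9+3+16+23+21 = 72
H → C → U → R → N → H: 21+14+13+16+12 = 76
H → C → U → N → R → H: 21+14+3+16+4 = 58
H → C → R → U → N → H: 21+23+13+3+12 = 72
H → C → N → U → R → H: 21+13+3+13+4 = 54
H → R → U → C → N → H: 4+13+14+13+12 = 56
H → R → C → U → N → H: 4+23+14+3+12 = 56
The minimum is 52.
One optimal route: H → U → N → C → R → H (or its reverse).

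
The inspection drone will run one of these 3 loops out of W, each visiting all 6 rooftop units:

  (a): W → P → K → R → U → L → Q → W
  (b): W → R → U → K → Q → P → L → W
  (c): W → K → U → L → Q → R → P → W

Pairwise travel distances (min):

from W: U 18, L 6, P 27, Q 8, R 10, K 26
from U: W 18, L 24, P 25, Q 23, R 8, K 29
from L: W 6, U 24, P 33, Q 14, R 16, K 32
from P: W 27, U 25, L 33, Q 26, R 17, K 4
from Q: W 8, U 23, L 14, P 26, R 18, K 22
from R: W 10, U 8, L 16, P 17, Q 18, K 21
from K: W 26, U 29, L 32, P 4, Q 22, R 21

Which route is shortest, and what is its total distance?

(a): 27 + 4 + 21 + 8 + 24 + 14 + 8 = 106
(b): 10 + 8 + 29 + 22 + 26 + 33 + 6 = 134
(c): 26 + 29 + 24 + 14 + 18 + 17 + 27 = 155

Shortest is (a), total 106 min.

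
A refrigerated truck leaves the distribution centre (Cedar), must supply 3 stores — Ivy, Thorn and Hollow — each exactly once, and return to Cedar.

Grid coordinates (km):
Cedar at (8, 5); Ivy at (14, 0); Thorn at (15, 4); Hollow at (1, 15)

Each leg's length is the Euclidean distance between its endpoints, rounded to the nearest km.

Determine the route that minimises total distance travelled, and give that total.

42 km — the shortest possible round trip.

There are 3 distinct closed tours to check (reversals are equivalent).
Cedar→Ivy→Thorn→Hollow→Cedar: 8+4+18+12 = 42
Cedar→Ivy→Hollow→Thorn→Cedar: 8+20+18+7 = 53
Cedar→Thorn→Ivy→Hollow→Cedar: 7+4+20+12 = 43
The minimum is 42.
One optimal route: Cedar → Ivy → Thorn → Hollow → Cedar (or its reverse).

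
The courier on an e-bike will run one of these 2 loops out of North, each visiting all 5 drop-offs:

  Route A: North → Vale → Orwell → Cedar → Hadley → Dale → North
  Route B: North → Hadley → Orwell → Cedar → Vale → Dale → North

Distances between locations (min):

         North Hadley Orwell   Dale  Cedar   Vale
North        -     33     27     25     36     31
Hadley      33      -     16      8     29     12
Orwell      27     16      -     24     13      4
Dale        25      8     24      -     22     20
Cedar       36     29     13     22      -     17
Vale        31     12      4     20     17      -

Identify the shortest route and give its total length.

Route A: 31 + 4 + 13 + 29 + 8 + 25 = 110
Route B: 33 + 16 + 13 + 17 + 20 + 25 = 124

110 min — Route A is the shortest.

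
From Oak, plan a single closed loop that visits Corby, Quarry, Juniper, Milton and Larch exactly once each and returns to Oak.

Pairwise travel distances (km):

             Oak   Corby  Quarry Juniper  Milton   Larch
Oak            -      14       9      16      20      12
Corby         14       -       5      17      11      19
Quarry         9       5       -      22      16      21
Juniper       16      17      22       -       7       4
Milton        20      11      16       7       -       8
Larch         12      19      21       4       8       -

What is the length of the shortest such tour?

Oak-Corby-Quarry-Juniper-Milton-Larch-Oak: 14+5+22+7+8+12 = 68
Oak-Corby-Quarry-Juniper-Larch-Milton-Oak: 14+5+22+4+8+20 = 73
Oak-Corby-Quarry-Milton-Juniper-Larch-Oak: 14+5+16+7+4+12 = 58
Oak-Corby-Quarry-Milton-Larch-Juniper-Oak: 14+5+16+8+4+16 = 63
Oak-Corby-Quarry-Larch-Juniper-Milton-Oak: 14+5+21+4+7+20 = 71
Oak-Corby-Quarry-Larch-Milton-Juniper-Oak: 14+5+21+8+7+16 = 71
Oak-Corby-Juniper-Quarry-Milton-Larch-Oak: 14+17+22+16+8+12 = 89
Oak-Corby-Juniper-Quarry-Larch-Milton-Oak: 14+17+22+21+8+20 = 102
Oak-Corby-Juniper-Milton-Quarry-Larch-Oak: 14+17+7+16+21+12 = 87
Oak-Corby-Juniper-Milton-Larch-Quarry-Oak: 14+17+7+8+21+9 = 76
Oak-Corby-Juniper-Larch-Quarry-Milton-Oak: 14+17+4+21+16+20 = 92
Oak-Corby-Juniper-Larch-Milton-Quarry-Oak: 14+17+4+8+16+9 = 68
Oak-Corby-Milton-Quarry-Juniper-Larch-Oak: 14+11+16+22+4+12 = 79
Oak-Corby-Milton-Quarry-Larch-Juniper-Oak: 14+11+16+21+4+16 = 82
… (46 more)
Oak-Quarry-Corby-Milton-Juniper-Larch-Oak: 9+5+11+7+4+12 = 48  ← best
The minimum is 48.
One optimal route: Oak → Quarry → Corby → Milton → Juniper → Larch → Oak (or its reverse).

48 km — the shortest possible round trip.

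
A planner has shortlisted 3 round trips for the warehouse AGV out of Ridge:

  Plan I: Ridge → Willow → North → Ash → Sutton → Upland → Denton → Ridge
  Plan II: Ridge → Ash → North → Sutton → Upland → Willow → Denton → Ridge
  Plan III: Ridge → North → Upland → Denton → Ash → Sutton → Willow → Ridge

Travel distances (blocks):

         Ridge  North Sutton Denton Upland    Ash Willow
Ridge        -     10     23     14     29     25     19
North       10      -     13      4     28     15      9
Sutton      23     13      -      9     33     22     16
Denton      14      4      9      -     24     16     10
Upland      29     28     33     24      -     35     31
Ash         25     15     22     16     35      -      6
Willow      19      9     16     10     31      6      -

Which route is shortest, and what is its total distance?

Plan I: 19 + 9 + 15 + 22 + 33 + 24 + 14 = 136
Plan II: 25 + 15 + 13 + 33 + 31 + 10 + 14 = 141
Plan III: 10 + 28 + 24 + 16 + 22 + 16 + 19 = 135

Shortest is Plan III, total 135 blocks.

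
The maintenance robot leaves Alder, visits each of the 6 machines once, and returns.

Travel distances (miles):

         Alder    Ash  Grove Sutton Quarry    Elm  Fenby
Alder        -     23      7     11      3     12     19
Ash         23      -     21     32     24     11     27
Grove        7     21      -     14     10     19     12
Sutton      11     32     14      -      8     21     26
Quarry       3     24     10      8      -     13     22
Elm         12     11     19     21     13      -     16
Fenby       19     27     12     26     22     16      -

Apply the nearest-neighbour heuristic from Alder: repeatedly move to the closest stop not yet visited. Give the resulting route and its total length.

From Alder: distances to unvisited — Quarry=3, Grove=7, Sutton=11, Elm=12, Fenby=19, Ash=23. Nearest is Quarry (3).
From Quarry: distances to unvisited — Sutton=8, Grove=10, Elm=13, Fenby=22, Ash=24. Nearest is Sutton (8).
From Sutton: distances to unvisited — Grove=14, Elm=21, Fenby=26, Ash=32. Nearest is Grove (14).
From Grove: distances to unvisited — Fenby=12, Elm=19, Ash=21. Nearest is Fenby (12).
From Fenby: distances to unvisited — Elm=16, Ash=27. Nearest is Elm (16).
From Elm: distances to unvisited — Ash=11. Nearest is Ash (11).
Return Ash→Alder: 23.
Total = 3 + 8 + 14 + 12 + 16 + 11 + 23 = 87.

Nearest-neighbour total = 87 miles; route Alder → Quarry → Sutton → Grove → Fenby → Elm → Ash → Alder.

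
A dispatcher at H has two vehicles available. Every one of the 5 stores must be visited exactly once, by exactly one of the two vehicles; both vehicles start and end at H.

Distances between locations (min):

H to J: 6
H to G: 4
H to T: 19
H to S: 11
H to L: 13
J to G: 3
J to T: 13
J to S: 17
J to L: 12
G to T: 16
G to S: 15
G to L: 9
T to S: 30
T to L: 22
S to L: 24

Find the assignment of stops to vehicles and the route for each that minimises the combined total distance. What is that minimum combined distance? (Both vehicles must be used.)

Minimum combined distance: 76 min.

There are 2^4 − 1 = 15 ways to divide the 5 stops into two non-empty groups. For each, the best each vehicle can do is its own shortest tour through its group:
  {J} + {G, T, S, L}: 12 + 76 = 88
  {G} + {J, T, S, L}: 8 + 76 = 84
  {J, G} + {T, S, L}: 13 + 76 = 89
  {T} + {J, G, S, L}: 38 + 53 = 91
  {J, T} + {G, S, L}: 38 + 48 = 86
  {G, T} + {J, S, L}: 39 + 53 = 92
  … (15 splits in total)
  {S} + {J, G, T, L}: 22 + 54 = 76  ← best
Best: vehicle 1 H → S → H = 22; vehicle 2 H → J → T → L → G → H = 54; combined 76.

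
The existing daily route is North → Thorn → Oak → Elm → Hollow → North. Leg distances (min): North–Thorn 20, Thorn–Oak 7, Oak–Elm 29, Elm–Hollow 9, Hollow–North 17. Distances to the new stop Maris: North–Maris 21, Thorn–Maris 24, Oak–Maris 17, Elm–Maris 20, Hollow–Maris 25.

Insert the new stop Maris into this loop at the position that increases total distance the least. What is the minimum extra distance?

Insertion cost between consecutive stops i–j is d(i,Maris) + d(Maris,j) − d(i,j):
  between North and Thorn: 21 + 24 − 20 = 25
  between Thorn and Oak: 24 + 17 − 7 = 34
  between Oak and Elm: 17 + 20 − 29 = 8
  between Elm and Hollow: 20 + 25 − 9 = 36
  between Hollow and North: 25 + 21 − 17 = 29
Cheapest insertion is between Oak and Elm, adding 8.
New total = 82 + 8 = 90.

Minimum extra distance: 8 min, inserting Maris between Oak and Elm.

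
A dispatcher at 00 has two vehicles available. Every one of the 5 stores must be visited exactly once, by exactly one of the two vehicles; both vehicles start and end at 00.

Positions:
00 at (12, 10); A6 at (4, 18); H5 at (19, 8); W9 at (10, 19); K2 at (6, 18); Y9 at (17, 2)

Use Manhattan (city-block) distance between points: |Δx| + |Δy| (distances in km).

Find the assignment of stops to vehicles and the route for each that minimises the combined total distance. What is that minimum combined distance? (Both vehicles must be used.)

Minimum combined distance: 64 km.

There are 2^4 − 1 = 15 ways to divide the 5 stops into two non-empty groups. For each, the best each vehicle can do is its own shortest tour through its group:
  {A6} + {H5, W9, K2, Y9}: 32 + 60 = 92
  {H5} + {A6, W9, K2, Y9}: 18 + 60 = 78
  {A6, H5} + {W9, K2, Y9}: 50 + 56 = 106
  {W9} + {A6, H5, K2, Y9}: 22 + 62 = 84
  {A6, W9} + {H5, K2, Y9}: 34 + 58 = 92
  {H5, W9} + {A6, K2, Y9}: 40 + 58 = 98
  … (15 splits in total)
  {A6, W9, K2} + {H5, Y9}: 34 + 30 = 64  ← best
Best: vehicle 1 00 → A6 → K2 → W9 → 00 = 34; vehicle 2 00 → H5 → Y9 → 00 = 30; combined 64.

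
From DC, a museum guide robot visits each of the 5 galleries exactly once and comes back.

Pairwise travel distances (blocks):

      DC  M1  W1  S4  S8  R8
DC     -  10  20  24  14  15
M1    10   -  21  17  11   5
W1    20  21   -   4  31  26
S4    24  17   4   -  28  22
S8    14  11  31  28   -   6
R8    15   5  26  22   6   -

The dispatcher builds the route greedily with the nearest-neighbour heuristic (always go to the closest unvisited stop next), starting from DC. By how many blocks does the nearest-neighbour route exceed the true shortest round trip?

DC: M1=10, S8=14, R8=15, W1=20, S4=24 ⇒ M1
M1: R8=5, S8=11, S4=17, W1=21 ⇒ R8
R8: S8=6, S4=22, W1=26 ⇒ S8
S8: S4=28, W1=31 ⇒ S4
S4: W1=4 ⇒ W1
NN route DC → M1 → R8 → S8 → S4 → W1 → DC costs 73.
Optimal: DC → W1 → S4 → M1 → R8 → S8 → DC costs 66 (by enumerating all 60 distinct tours).
Excess = 73 − 66 = 7.

The nearest-neighbour route is 7 blocks longer than optimal.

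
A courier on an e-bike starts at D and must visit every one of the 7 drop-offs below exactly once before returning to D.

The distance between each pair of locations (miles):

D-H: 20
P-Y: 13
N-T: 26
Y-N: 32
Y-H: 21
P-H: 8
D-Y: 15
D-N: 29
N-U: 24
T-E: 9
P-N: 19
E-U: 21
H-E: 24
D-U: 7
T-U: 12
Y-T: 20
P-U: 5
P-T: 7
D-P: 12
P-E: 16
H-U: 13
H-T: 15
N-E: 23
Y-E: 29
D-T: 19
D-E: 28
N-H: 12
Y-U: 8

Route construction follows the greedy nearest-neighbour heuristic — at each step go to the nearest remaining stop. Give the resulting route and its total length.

From D: distances to unvisited — U=7, P=12, Y=15, T=19, H=20, E=28, N=29. Nearest is U (7).
From U: distances to unvisited — P=5, Y=8, T=12, H=13, E=21, N=24. Nearest is P (5).
From P: distances to unvisited — T=7, H=8, Y=13, E=16, N=19. Nearest is T (7).
From T: distances to unvisited — E=9, H=15, Y=20, N=26. Nearest is E (9).
From E: distances to unvisited — N=23, H=24, Y=29. Nearest is N (23).
From N: distances to unvisited — H=12, Y=32. Nearest is H (12).
From H: distances to unvisited — Y=21. Nearest is Y (21).
Return Y→D: 15.
Total = 7 + 5 + 7 + 9 + 23 + 12 + 21 + 15 = 99.

Total distance 99 miles via the nearest-neighbour route D → U → P → T → E → N → H → Y → D.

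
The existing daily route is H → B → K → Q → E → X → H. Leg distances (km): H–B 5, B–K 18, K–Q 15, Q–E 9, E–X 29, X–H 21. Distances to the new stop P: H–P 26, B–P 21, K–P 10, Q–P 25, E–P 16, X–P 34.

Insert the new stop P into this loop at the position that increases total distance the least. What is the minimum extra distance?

Minimum extra distance: 13 km, inserting P between B and K.

Insertion cost between consecutive stops i–j is d(i,P) + d(P,j) − d(i,j):
  between H and B: 26 + 21 − 5 = 42
  between B and K: 21 + 10 − 18 = 13
  between K and Q: 10 + 25 − 15 = 20
  between Q and E: 25 + 16 − 9 = 32
  between E and X: 16 + 34 − 29 = 21
  between X and H: 34 + 26 − 21 = 39
Cheapest insertion is between B and K, adding 13.
New total = 97 + 13 = 110.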